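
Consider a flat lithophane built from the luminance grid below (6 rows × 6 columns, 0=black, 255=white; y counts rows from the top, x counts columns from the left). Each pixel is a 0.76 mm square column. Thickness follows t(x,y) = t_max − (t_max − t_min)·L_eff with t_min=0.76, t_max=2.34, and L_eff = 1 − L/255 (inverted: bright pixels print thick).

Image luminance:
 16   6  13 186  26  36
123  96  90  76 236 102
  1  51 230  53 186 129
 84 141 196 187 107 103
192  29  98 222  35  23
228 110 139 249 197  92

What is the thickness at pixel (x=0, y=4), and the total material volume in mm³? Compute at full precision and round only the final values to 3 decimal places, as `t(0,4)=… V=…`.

t(0,4)=1.950 V=30.433

span = t_max - t_min = 2.34 - 0.76 = 1.580
L(0,4) = 192, L_eff = 1 - 192/255 = 0.247059 (inverted)
t(0,4) = 2.34 - 1.580·0.247059 = 1.950
Σt over all 6·6 pixels = 335896/6375 ≈ 52.6895686
V = pitch²·Σt = 0.76²·335896/6375 = 30.433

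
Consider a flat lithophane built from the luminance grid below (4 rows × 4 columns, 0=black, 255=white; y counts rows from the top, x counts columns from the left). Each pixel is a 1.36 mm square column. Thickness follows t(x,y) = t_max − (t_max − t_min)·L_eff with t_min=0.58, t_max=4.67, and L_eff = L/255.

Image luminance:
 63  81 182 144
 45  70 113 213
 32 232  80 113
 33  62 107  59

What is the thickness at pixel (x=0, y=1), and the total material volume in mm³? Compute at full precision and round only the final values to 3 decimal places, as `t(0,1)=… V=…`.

t(0,1)=3.948 V=89.876

span = t_max - t_min = 4.67 - 0.58 = 4.090
L(0,1) = 45, L_eff = 45/255 = 0.176471
t(0,1) = 4.67 - 4.090·0.176471 = 3.948
Σt over all 4·4 pixels = 413033/8500 ≈ 48.5921176
V = pitch²·Σt = 1.36²·413033/8500 = 89.876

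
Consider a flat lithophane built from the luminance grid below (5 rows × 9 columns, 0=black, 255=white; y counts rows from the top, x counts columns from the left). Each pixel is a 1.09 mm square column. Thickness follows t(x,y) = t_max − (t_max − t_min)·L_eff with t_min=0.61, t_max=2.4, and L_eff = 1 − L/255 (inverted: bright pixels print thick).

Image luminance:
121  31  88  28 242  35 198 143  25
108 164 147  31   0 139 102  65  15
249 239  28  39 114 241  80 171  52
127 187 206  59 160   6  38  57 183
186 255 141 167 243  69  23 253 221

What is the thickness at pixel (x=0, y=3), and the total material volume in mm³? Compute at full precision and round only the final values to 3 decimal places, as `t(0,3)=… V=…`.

t(0,3)=1.501 V=78.283

span = t_max - t_min = 2.4 - 0.61 = 1.790
L(0,3) = 127, L_eff = 1 - 127/255 = 0.501961 (inverted)
t(0,3) = 2.4 - 1.790·0.501961 = 1.501
Σt over all 5·9 pixels = 1680179/25500 ≈ 65.8893725
V = pitch²·Σt = 1.09²·1680179/25500 = 78.283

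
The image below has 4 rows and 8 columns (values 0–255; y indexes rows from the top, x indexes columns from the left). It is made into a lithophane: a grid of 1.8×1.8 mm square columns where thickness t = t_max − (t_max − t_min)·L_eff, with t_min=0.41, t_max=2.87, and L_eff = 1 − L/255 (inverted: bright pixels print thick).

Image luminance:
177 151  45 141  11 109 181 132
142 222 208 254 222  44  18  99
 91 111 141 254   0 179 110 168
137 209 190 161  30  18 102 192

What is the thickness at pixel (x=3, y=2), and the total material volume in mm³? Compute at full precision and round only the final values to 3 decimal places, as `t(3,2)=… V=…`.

span = t_max - t_min = 2.87 - 0.41 = 2.460
L(3,2) = 254, L_eff = 1 - 254/255 = 0.003922 (inverted)
t(3,2) = 2.87 - 2.460·0.003922 = 2.860
Σt over all 4·8 pixels = 229969/4250 ≈ 54.1103529
V = pitch²·Σt = 1.8²·229969/4250 = 175.318

t(3,2)=2.860 V=175.318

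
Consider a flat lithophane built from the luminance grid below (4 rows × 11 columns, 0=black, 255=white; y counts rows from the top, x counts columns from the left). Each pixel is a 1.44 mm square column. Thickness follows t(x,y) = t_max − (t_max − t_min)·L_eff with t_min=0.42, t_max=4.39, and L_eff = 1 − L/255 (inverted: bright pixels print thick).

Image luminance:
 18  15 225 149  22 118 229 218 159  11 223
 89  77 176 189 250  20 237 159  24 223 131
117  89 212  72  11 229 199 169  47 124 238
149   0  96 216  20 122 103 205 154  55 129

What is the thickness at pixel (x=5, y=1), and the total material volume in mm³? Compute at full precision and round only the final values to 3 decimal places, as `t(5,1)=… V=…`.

t(5,1)=0.731 V=222.915

span = t_max - t_min = 4.39 - 0.42 = 3.970
L(5,1) = 20, L_eff = 1 - 20/255 = 0.921569 (inverted)
t(5,1) = 4.39 - 3.970·0.921569 = 0.731
Σt over all 4·11 pixels = 456881/4250 ≈ 107.5014118
V = pitch²·Σt = 1.44²·456881/4250 = 222.915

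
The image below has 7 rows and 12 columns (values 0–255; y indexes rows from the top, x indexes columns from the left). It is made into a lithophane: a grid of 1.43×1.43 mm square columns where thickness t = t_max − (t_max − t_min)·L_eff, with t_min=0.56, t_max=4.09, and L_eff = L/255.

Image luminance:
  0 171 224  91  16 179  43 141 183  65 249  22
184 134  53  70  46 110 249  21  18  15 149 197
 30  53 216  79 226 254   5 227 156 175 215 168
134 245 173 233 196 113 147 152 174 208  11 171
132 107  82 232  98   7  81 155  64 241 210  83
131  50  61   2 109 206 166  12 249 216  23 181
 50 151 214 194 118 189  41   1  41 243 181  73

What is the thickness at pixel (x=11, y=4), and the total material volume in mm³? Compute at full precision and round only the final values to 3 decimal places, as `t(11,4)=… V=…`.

span = t_max - t_min = 4.09 - 0.56 = 3.530
L(11,4) = 83, L_eff = 83/255 = 0.325490
t(11,4) = 4.09 - 3.530·0.325490 = 2.941
Σt over all 7·12 pixels = 66049/340 ≈ 194.2617647
V = pitch²·Σt = 1.43²·66049/340 = 397.246

t(11,4)=2.941 V=397.246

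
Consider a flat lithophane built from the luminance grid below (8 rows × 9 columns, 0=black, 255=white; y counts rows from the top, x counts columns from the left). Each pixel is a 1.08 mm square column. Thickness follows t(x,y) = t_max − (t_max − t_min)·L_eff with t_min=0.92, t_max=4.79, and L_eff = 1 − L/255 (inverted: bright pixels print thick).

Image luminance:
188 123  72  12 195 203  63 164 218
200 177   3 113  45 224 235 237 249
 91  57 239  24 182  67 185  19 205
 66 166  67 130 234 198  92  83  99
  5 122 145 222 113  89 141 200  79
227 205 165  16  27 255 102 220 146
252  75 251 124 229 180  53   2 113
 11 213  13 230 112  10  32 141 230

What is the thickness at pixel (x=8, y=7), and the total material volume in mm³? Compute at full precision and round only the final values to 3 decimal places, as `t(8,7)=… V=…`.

t(8,7)=4.411 V=248.528

span = t_max - t_min = 4.79 - 0.92 = 3.870
L(8,7) = 230, L_eff = 1 - 230/255 = 0.098039 (inverted)
t(8,7) = 4.79 - 3.870·0.098039 = 4.411
Σt over all 8·9 pixels = 362223/1700 ≈ 213.0723529
V = pitch²·Σt = 1.08²·362223/1700 = 248.528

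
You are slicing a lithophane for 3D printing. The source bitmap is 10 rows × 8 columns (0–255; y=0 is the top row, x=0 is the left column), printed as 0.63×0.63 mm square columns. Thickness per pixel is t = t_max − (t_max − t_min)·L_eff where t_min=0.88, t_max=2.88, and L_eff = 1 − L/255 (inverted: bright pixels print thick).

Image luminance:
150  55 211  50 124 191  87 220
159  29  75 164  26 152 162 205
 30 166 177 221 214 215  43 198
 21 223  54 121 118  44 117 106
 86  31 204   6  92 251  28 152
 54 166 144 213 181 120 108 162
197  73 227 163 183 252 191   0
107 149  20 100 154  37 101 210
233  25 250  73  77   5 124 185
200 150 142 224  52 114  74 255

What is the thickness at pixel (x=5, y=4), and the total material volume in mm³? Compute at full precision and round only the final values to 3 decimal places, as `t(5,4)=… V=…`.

span = t_max - t_min = 2.88 - 0.88 = 2.000
L(5,4) = 251, L_eff = 1 - 251/255 = 0.015686 (inverted)
t(5,4) = 2.88 - 2.000·0.015686 = 2.849
Σt over all 10·8 pixels = 12966/85 ≈ 152.5411765
V = pitch²·Σt = 0.63²·12966/85 = 60.544

t(5,4)=2.849 V=60.544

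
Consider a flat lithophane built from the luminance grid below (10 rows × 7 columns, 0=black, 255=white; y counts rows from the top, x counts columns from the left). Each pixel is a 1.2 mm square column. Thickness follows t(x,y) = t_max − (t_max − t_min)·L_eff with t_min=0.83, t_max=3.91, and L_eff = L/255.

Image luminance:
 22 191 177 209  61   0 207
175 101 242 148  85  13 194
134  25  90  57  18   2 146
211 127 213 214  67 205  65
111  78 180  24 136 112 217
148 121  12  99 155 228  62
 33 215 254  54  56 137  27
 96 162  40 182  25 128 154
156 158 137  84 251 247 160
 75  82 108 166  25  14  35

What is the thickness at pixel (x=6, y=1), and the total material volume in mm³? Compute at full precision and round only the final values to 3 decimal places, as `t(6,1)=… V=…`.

t(6,1)=1.567 V=249.019

span = t_max - t_min = 3.91 - 0.83 = 3.080
L(6,1) = 194, L_eff = 194/255 = 0.760784
t(6,1) = 3.91 - 3.080·0.760784 = 1.567
Σt over all 10·7 pixels = 734951/4250 ≈ 172.9296471
V = pitch²·Σt = 1.2²·734951/4250 = 249.019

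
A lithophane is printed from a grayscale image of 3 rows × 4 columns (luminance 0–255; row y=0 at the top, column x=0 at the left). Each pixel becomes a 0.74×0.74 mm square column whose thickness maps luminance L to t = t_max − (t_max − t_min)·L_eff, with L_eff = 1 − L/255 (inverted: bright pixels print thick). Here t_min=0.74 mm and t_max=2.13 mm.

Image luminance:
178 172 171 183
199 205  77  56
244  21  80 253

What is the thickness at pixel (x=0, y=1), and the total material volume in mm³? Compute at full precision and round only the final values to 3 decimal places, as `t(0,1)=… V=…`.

t(0,1)=1.825 V=10.352

span = t_max - t_min = 2.13 - 0.74 = 1.390
L(0,1) = 199, L_eff = 1 - 199/255 = 0.219608 (inverted)
t(0,1) = 2.13 - 1.390·0.219608 = 1.825
Σt over all 3·4 pixels = 160687/8500 ≈ 18.9043529
V = pitch²·Σt = 0.74²·160687/8500 = 10.352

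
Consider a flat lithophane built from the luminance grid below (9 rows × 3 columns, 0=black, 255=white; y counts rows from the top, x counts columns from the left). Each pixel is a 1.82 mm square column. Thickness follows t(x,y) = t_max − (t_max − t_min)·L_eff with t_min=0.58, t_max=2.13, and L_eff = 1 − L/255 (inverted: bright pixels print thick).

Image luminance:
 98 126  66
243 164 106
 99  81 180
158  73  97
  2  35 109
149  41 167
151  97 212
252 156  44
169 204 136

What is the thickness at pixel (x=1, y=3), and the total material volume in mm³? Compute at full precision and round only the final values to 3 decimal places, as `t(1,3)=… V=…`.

span = t_max - t_min = 2.13 - 0.58 = 1.550
L(1,3) = 73, L_eff = 1 - 73/255 = 0.713725 (inverted)
t(1,3) = 2.13 - 1.550·0.713725 = 1.024
Σt over all 9·3 pixels = 185731/5100 ≈ 36.4178431
V = pitch²·Σt = 1.82²·185731/5100 = 120.630

t(1,3)=1.024 V=120.630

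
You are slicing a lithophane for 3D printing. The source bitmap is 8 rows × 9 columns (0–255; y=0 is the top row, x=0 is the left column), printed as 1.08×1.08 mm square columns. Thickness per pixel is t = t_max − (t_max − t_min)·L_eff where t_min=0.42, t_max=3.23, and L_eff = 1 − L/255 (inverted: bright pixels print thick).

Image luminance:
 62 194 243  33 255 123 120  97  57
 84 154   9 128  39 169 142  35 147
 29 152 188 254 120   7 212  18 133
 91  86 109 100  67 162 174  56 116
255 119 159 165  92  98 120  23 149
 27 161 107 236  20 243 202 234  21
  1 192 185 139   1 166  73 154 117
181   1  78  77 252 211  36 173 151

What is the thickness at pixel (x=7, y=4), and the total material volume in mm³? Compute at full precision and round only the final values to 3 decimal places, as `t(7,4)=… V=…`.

t(7,4)=0.673 V=148.175

span = t_max - t_min = 3.23 - 0.42 = 2.810
L(7,4) = 23, L_eff = 1 - 23/255 = 0.909804 (inverted)
t(7,4) = 3.23 - 2.810·0.909804 = 0.673
Σt over all 8·9 pixels = 269952/2125 ≈ 127.0362353
V = pitch²·Σt = 1.08²·269952/2125 = 148.175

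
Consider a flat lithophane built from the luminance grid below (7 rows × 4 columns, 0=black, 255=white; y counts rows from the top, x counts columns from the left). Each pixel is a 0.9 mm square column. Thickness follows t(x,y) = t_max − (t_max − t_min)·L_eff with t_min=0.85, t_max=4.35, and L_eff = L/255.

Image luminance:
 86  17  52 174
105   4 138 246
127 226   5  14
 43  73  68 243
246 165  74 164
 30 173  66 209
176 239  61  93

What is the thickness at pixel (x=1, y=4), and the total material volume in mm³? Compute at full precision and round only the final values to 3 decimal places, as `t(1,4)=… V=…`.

t(1,4)=2.085 V=61.781

span = t_max - t_min = 4.35 - 0.85 = 3.500
L(1,4) = 165, L_eff = 165/255 = 0.647059
t(1,4) = 4.35 - 3.500·0.647059 = 2.085
Σt over all 7·4 pixels = 38899/510 ≈ 76.2725490
V = pitch²·Σt = 0.9²·38899/510 = 61.781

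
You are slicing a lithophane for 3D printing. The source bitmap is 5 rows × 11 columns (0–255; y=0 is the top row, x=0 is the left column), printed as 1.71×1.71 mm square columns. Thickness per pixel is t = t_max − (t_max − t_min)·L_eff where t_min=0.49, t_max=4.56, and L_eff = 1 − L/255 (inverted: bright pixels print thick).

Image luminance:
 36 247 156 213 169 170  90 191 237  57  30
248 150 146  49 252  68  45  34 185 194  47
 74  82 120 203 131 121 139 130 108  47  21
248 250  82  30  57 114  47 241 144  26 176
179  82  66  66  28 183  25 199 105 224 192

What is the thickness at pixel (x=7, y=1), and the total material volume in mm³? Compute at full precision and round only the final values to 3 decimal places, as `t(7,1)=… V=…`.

span = t_max - t_min = 4.56 - 0.49 = 4.070
L(7,1) = 34, L_eff = 1 - 34/255 = 0.866667 (inverted)
t(7,1) = 4.56 - 4.070·0.866667 = 1.033
Σt over all 5·11 pixels = 1172501/8500 ≈ 137.9412941
V = pitch²·Σt = 1.71²·1172501/8500 = 403.354

t(7,1)=1.033 V=403.354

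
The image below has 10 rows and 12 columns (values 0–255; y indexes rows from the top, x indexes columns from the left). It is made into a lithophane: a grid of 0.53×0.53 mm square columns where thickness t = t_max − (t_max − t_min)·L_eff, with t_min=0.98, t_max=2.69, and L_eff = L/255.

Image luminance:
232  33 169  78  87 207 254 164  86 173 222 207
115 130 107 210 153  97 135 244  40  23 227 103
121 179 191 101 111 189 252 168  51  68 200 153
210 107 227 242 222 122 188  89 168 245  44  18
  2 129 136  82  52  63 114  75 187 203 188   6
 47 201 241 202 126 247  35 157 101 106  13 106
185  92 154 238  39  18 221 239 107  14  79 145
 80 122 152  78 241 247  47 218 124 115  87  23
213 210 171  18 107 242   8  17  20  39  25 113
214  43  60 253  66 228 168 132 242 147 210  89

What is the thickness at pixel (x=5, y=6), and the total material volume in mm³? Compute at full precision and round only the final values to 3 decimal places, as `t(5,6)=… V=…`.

t(5,6)=2.569 V=60.383

span = t_max - t_min = 2.69 - 0.98 = 1.710
L(5,6) = 18, L_eff = 18/255 = 0.070588
t(5,6) = 2.69 - 1.710·0.070588 = 2.569
Σt over all 10·12 pixels = 1827183/8500 ≈ 214.9627059
V = pitch²·Σt = 0.53²·1827183/8500 = 60.383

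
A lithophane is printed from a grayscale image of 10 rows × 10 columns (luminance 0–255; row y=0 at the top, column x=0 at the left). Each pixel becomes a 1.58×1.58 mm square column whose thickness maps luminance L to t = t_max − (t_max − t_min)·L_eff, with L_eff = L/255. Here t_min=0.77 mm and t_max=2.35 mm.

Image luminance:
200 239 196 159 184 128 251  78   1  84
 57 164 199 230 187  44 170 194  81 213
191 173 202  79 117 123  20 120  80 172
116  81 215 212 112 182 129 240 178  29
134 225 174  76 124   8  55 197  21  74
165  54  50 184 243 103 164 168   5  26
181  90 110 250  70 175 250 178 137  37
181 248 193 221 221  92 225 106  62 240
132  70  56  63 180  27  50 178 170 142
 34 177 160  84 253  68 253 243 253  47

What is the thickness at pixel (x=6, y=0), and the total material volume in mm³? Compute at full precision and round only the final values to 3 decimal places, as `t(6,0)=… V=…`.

t(6,0)=0.795 V=370.305

span = t_max - t_min = 2.35 - 0.77 = 1.580
L(6,0) = 251, L_eff = 251/255 = 0.984314
t(6,0) = 2.35 - 1.580·0.984314 = 0.795
Σt over all 10·10 pixels = 1891277/12750 ≈ 148.3354510
V = pitch²·Σt = 1.58²·1891277/12750 = 370.305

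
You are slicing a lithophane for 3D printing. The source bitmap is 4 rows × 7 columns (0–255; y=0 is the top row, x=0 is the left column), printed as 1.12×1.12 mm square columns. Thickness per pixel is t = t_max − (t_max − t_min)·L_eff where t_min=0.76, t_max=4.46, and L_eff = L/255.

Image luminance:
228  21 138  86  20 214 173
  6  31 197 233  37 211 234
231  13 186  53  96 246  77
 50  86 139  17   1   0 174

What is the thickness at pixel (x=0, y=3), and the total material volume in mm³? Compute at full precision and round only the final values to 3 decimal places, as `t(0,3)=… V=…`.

span = t_max - t_min = 4.46 - 0.76 = 3.700
L(0,3) = 50, L_eff = 50/255 = 0.196078
t(0,3) = 4.46 - 3.700·0.196078 = 3.735
Σt over all 4·7 pixels = 33353/425 ≈ 78.4776471
V = pitch²·Σt = 1.12²·33353/425 = 98.442

t(0,3)=3.735 V=98.442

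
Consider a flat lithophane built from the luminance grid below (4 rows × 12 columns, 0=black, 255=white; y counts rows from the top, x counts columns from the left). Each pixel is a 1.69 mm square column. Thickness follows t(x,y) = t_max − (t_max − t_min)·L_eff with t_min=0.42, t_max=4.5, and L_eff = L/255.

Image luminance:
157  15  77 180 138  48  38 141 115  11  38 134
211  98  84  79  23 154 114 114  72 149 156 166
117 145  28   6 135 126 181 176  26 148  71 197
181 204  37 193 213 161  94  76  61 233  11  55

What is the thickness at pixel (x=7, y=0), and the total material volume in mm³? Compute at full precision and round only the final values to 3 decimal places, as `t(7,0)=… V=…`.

span = t_max - t_min = 4.5 - 0.42 = 4.080
L(7,0) = 141, L_eff = 141/255 = 0.552941
t(7,0) = 4.5 - 4.080·0.552941 = 2.244
Σt over all 4·12 pixels = 129.808
V = pitch²·Σt = 1.69²·129.808 = 370.745

t(7,0)=2.244 V=370.745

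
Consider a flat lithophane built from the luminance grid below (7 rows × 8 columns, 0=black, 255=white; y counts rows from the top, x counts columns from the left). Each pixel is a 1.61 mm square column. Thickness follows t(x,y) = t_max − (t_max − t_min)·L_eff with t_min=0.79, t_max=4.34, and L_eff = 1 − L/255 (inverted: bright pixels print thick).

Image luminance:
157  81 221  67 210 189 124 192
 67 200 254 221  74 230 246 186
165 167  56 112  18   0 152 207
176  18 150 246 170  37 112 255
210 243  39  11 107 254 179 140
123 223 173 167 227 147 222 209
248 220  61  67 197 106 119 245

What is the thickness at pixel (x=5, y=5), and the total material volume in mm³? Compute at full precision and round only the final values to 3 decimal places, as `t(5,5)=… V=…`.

span = t_max - t_min = 4.34 - 0.79 = 3.550
L(5,5) = 147, L_eff = 1 - 147/255 = 0.423529 (inverted)
t(5,5) = 4.34 - 3.550·0.423529 = 2.836
Σt over all 7·8 pixels = 281037/1700 ≈ 165.3158824
V = pitch²·Σt = 1.61²·281037/1700 = 428.515

t(5,5)=2.836 V=428.515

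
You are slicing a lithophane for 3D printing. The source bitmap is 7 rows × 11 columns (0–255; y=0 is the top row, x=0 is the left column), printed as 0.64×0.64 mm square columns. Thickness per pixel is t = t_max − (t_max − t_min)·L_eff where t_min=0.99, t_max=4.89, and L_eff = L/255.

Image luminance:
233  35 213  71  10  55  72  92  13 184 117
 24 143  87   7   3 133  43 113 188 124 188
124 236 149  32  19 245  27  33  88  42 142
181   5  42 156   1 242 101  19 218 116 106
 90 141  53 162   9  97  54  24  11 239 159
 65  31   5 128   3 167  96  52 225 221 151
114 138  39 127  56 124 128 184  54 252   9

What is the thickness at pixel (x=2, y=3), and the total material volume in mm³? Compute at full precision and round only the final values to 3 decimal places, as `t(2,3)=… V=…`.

span = t_max - t_min = 4.89 - 0.99 = 3.900
L(2,3) = 42, L_eff = 42/255 = 0.164706
t(2,3) = 4.89 - 3.900·0.164706 = 4.248
Σt over all 7·11 pixels = 435221/1700 ≈ 256.0123529
V = pitch²·Σt = 0.64²·435221/1700 = 104.863

t(2,3)=4.248 V=104.863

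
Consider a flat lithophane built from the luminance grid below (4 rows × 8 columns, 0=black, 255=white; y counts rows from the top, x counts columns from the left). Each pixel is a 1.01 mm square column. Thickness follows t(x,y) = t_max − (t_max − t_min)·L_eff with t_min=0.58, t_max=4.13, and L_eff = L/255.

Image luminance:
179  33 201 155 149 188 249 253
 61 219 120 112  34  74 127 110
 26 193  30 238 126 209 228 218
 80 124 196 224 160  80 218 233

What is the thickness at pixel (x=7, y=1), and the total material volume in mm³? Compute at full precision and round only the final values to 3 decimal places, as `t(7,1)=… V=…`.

span = t_max - t_min = 4.13 - 0.58 = 3.550
L(7,1) = 110, L_eff = 110/255 = 0.431373
t(7,1) = 4.13 - 3.550·0.431373 = 2.599
Σt over all 4·8 pixels = 329879/5100 ≈ 64.6821569
V = pitch²·Σt = 1.01²·329879/5100 = 65.982

t(7,1)=2.599 V=65.982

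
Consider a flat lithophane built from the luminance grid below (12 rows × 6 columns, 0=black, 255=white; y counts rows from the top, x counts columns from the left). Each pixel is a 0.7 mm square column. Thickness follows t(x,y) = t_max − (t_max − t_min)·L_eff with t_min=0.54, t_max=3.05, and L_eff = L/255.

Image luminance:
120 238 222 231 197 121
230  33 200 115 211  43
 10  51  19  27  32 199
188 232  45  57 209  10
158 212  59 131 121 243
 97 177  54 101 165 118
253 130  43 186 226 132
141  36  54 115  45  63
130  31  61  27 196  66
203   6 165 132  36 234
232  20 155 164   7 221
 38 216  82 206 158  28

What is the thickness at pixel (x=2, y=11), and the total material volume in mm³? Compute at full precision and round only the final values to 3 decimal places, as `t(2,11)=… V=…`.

span = t_max - t_min = 3.05 - 0.54 = 2.510
L(2,11) = 82, L_eff = 82/255 = 0.321569
t(2,11) = 3.05 - 2.510·0.321569 = 2.243
Σt over all 12·6 pixels = 1681193/12750 ≈ 131.8582745
V = pitch²·Σt = 0.7²·1681193/12750 = 64.611

t(2,11)=2.243 V=64.611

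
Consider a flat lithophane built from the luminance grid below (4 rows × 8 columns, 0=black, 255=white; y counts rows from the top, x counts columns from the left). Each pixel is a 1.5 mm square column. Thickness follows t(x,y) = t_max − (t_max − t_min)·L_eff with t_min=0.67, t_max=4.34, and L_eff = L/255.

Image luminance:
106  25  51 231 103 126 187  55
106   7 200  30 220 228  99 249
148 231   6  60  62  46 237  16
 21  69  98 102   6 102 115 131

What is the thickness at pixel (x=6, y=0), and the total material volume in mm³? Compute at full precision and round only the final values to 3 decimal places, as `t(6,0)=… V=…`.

t(6,0)=1.649 V=200.016

span = t_max - t_min = 4.34 - 0.67 = 3.670
L(6,0) = 187, L_eff = 187/255 = 0.733333
t(6,0) = 4.34 - 3.670·0.733333 = 1.649
Σt over all 4·8 pixels = 2266849/25500 ≈ 88.8960392
V = pitch²·Σt = 1.5²·2266849/25500 = 200.016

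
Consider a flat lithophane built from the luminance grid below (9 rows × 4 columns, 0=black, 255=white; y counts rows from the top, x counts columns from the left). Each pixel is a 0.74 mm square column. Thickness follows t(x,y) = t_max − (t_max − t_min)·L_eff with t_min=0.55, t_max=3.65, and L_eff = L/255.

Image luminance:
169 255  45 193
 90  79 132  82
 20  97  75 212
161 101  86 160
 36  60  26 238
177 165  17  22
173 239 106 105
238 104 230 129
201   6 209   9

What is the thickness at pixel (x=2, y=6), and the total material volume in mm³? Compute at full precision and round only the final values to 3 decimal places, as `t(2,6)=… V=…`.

span = t_max - t_min = 3.65 - 0.55 = 3.100
L(2,6) = 106, L_eff = 106/255 = 0.415686
t(2,6) = 3.65 - 3.100·0.415686 = 2.361
Σt over all 9·4 pixels = 197213/2550 ≈ 77.3384314
V = pitch²·Σt = 0.74²·197213/2550 = 42.351

t(2,6)=2.361 V=42.351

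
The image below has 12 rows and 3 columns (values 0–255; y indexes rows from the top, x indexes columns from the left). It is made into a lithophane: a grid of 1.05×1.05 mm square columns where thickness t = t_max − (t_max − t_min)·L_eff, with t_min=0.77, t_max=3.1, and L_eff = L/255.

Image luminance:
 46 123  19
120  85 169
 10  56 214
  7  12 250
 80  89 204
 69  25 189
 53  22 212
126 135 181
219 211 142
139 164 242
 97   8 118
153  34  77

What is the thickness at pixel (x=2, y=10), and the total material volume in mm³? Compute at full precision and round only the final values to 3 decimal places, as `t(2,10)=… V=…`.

span = t_max - t_min = 3.1 - 0.77 = 2.330
L(2,10) = 118, L_eff = 118/255 = 0.462745
t(2,10) = 3.1 - 2.330·0.462745 = 2.022
Σt over all 12·3 pixels = 3781/51 ≈ 74.1372549
V = pitch²·Σt = 1.05²·3781/51 = 81.736

t(2,10)=2.022 V=81.736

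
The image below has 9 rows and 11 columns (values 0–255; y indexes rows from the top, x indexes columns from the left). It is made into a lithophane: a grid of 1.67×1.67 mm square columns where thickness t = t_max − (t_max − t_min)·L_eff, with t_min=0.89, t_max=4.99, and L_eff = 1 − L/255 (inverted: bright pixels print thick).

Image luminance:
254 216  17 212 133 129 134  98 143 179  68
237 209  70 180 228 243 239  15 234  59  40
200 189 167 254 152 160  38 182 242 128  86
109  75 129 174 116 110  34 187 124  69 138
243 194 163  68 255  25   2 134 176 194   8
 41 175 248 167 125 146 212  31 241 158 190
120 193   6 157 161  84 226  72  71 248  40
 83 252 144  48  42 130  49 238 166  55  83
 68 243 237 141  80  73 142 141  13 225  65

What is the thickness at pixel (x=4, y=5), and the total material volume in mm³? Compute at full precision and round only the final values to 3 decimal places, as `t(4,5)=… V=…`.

t(4,5)=2.900 V=859.695

span = t_max - t_min = 4.99 - 0.89 = 4.100
L(4,5) = 125, L_eff = 1 - 125/255 = 0.509804 (inverted)
t(4,5) = 4.99 - 4.100·0.509804 = 2.900
Σt over all 9·11 pixels = 104807/340 ≈ 308.2558824
V = pitch²·Σt = 1.67²·104807/340 = 859.695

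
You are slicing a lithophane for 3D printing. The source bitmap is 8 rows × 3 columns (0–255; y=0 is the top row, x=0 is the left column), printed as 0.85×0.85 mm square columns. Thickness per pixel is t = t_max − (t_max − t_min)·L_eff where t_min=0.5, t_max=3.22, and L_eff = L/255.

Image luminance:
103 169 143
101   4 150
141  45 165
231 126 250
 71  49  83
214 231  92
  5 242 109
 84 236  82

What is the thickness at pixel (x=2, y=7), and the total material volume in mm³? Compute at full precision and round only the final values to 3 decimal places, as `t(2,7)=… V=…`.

t(2,7)=2.345 V=31.744

span = t_max - t_min = 3.22 - 0.5 = 2.720
L(2,7) = 82, L_eff = 82/255 = 0.321569
t(2,7) = 3.22 - 2.720·0.321569 = 2.345
Σt over all 8·3 pixels = 43.936
V = pitch²·Σt = 0.85²·43.936 = 31.744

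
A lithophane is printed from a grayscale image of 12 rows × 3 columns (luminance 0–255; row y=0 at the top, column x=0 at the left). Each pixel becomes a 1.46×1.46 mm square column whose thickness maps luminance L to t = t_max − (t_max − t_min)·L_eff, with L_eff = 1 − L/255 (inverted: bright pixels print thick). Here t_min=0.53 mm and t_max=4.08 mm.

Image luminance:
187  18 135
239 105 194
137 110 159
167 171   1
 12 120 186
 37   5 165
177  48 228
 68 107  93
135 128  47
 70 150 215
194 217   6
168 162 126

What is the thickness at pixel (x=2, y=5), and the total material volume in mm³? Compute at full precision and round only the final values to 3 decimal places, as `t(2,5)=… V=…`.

t(2,5)=2.827 V=173.824

span = t_max - t_min = 4.08 - 0.53 = 3.550
L(2,5) = 165, L_eff = 1 - 165/255 = 0.352941 (inverted)
t(2,5) = 4.08 - 3.550·0.352941 = 2.827
Σt over all 12·3 pixels = 83177/1020 ≈ 81.5460784
V = pitch²·Σt = 1.46²·83177/1020 = 173.824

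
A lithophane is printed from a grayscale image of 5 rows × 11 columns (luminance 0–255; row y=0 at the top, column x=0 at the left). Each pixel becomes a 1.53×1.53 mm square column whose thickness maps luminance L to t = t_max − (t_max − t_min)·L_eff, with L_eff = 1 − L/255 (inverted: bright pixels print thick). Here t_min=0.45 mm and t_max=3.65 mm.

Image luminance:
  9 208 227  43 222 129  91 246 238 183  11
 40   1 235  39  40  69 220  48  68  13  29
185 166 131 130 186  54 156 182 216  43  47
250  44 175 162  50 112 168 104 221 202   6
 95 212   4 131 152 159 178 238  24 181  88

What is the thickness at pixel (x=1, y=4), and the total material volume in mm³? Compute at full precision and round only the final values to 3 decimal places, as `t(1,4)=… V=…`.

t(1,4)=3.110 V=259.486

span = t_max - t_min = 3.65 - 0.45 = 3.200
L(1,4) = 212, L_eff = 1 - 212/255 = 0.168627 (inverted)
t(1,4) = 3.65 - 3.200·0.168627 = 3.110
Σt over all 5·11 pixels = 188443/1700 ≈ 110.8488235
V = pitch²·Σt = 1.53²·188443/1700 = 259.486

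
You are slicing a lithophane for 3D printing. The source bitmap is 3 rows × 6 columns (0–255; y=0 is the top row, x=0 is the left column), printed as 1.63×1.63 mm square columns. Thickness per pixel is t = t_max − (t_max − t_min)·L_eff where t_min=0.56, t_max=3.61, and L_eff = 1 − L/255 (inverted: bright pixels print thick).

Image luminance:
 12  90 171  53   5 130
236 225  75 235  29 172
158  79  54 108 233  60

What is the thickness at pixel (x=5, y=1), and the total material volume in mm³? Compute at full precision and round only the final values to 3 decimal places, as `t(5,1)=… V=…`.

t(5,1)=2.617 V=94.311

span = t_max - t_min = 3.61 - 0.56 = 3.050
L(5,1) = 172, L_eff = 1 - 172/255 = 0.325490 (inverted)
t(5,1) = 3.61 - 3.050·0.325490 = 2.617
Σt over all 3·6 pixels = 10649/300 ≈ 35.4966667
V = pitch²·Σt = 1.63²·10649/300 = 94.311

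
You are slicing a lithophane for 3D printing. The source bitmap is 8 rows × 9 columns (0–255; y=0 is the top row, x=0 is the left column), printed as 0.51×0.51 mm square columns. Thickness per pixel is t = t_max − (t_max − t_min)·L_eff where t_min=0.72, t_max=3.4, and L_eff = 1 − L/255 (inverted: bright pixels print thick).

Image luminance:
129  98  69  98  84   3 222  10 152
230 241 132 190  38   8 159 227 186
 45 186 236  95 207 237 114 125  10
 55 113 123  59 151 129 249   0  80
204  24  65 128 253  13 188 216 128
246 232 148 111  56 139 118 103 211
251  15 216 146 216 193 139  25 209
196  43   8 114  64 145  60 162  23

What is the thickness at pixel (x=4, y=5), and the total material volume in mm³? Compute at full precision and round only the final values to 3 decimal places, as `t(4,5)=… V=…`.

span = t_max - t_min = 3.4 - 0.72 = 2.680
L(4,5) = 56, L_eff = 1 - 56/255 = 0.780392 (inverted)
t(4,5) = 3.4 - 2.680·0.780392 = 1.309
Σt over all 8·9 pixels = 953446/6375 ≈ 149.5601569
V = pitch²·Σt = 0.51²·953446/6375 = 38.901

t(4,5)=1.309 V=38.901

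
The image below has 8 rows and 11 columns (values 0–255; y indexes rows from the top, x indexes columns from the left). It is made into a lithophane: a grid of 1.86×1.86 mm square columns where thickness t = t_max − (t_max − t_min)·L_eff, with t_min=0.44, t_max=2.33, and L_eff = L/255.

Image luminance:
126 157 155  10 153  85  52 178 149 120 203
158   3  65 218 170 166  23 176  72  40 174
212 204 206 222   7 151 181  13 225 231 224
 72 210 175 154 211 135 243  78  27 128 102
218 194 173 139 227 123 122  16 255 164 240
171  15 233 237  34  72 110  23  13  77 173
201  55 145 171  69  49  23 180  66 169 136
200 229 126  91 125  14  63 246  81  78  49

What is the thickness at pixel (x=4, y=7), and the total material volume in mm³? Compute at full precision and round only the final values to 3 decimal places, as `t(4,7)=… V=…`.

span = t_max - t_min = 2.33 - 0.44 = 1.890
L(4,7) = 125, L_eff = 125/255 = 0.490196
t(4,7) = 2.33 - 1.890·0.490196 = 1.404
Σt over all 8·11 pixels = 1008323/8500 ≈ 118.6262353
V = pitch²·Σt = 1.86²·1008323/8500 = 410.399

t(4,7)=1.404 V=410.399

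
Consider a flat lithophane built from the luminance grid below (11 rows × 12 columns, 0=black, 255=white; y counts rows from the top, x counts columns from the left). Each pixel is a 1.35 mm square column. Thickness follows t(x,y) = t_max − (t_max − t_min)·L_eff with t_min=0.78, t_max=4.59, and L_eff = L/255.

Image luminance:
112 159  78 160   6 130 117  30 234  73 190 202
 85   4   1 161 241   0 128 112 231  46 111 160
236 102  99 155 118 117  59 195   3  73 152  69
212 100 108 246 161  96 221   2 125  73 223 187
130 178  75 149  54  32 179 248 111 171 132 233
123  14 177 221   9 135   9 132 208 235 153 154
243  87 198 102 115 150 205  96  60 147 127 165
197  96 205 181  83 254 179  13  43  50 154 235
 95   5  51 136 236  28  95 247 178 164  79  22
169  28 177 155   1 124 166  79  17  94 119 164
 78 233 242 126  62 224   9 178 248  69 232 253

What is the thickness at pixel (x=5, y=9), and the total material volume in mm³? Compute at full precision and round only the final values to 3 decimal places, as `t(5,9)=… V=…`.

span = t_max - t_min = 4.59 - 0.78 = 3.810
L(5,9) = 124, L_eff = 124/255 = 0.486275
t(5,9) = 4.59 - 3.810·0.486275 = 2.737
Σt over all 11·12 pixels = 2974089/8500 ≈ 349.8928235
V = pitch²·Σt = 1.35²·2974089/8500 = 637.680

t(5,9)=2.737 V=637.680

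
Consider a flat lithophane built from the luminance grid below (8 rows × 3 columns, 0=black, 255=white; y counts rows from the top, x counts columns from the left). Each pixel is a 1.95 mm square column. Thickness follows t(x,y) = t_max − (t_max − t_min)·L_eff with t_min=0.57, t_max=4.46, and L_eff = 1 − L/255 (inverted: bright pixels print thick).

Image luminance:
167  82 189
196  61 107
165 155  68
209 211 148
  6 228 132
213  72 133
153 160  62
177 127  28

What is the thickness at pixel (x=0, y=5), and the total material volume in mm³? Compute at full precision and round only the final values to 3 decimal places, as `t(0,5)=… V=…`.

t(0,5)=3.819 V=240.482

span = t_max - t_min = 4.46 - 0.57 = 3.890
L(0,5) = 213, L_eff = 1 - 213/255 = 0.164706 (inverted)
t(0,5) = 4.46 - 3.890·0.164706 = 3.819
Σt over all 8·3 pixels = 537567/8500 ≈ 63.2431765
V = pitch²·Σt = 1.95²·537567/8500 = 240.482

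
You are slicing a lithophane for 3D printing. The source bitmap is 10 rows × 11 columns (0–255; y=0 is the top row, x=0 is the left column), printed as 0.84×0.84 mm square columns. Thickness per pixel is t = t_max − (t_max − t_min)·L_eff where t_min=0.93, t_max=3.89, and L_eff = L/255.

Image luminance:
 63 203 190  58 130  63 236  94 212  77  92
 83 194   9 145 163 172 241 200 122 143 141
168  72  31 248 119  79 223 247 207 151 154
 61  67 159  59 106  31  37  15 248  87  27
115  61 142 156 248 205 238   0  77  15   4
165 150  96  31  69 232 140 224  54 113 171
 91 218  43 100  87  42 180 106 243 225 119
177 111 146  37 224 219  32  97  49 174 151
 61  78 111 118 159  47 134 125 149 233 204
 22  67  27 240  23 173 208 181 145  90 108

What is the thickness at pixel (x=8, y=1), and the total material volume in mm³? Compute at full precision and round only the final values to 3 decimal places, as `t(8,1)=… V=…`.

span = t_max - t_min = 3.89 - 0.93 = 2.960
L(8,1) = 122, L_eff = 122/255 = 0.478431
t(8,1) = 3.89 - 2.960·0.478431 = 2.474
Σt over all 10·11 pixels = 3397489/12750 ≈ 266.4697255
V = pitch²·Σt = 0.84²·3397489/12750 = 188.021

t(8,1)=2.474 V=188.021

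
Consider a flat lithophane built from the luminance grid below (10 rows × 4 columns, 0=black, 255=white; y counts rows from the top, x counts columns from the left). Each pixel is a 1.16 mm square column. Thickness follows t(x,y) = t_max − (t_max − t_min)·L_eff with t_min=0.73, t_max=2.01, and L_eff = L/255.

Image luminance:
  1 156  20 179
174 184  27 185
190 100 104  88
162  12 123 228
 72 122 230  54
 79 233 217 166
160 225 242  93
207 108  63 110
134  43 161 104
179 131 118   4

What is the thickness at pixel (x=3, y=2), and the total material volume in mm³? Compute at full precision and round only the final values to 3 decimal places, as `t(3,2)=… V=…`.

span = t_max - t_min = 2.01 - 0.73 = 1.280
L(3,2) = 88, L_eff = 88/255 = 0.345098
t(3,2) = 2.01 - 1.280·0.345098 = 1.568
Σt over all 10·4 pixels = 346534/6375 ≈ 54.3582745
V = pitch²·Σt = 1.16²·346534/6375 = 73.144

t(3,2)=1.568 V=73.144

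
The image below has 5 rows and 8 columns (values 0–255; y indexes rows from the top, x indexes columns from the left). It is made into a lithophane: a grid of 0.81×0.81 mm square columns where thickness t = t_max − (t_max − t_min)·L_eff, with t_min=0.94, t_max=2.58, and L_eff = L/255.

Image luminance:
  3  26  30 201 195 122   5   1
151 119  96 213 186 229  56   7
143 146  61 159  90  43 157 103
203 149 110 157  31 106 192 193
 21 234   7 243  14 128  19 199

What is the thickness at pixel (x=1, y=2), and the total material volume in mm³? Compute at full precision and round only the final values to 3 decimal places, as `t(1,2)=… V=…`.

span = t_max - t_min = 2.58 - 0.94 = 1.640
L(1,2) = 146, L_eff = 146/255 = 0.572549
t(1,2) = 2.58 - 1.640·0.572549 = 1.641
Σt over all 5·8 pixels = 157144/2125 ≈ 73.9501176
V = pitch²·Σt = 0.81²·157144/2125 = 48.519

t(1,2)=1.641 V=48.519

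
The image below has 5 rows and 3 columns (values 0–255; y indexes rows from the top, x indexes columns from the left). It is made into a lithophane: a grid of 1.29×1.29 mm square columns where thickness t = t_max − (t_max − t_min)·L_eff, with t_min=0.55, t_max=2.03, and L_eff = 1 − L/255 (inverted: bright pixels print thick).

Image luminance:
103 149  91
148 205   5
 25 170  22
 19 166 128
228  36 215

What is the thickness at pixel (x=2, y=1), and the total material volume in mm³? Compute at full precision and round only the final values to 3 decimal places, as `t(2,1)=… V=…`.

t(2,1)=0.579 V=30.245

span = t_max - t_min = 2.03 - 0.55 = 1.480
L(2,1) = 5, L_eff = 1 - 5/255 = 0.980392 (inverted)
t(2,1) = 2.03 - 1.480·0.980392 = 0.579
Σt over all 5·3 pixels = 30897/1700 ≈ 18.1747059
V = pitch²·Σt = 1.29²·30897/1700 = 30.245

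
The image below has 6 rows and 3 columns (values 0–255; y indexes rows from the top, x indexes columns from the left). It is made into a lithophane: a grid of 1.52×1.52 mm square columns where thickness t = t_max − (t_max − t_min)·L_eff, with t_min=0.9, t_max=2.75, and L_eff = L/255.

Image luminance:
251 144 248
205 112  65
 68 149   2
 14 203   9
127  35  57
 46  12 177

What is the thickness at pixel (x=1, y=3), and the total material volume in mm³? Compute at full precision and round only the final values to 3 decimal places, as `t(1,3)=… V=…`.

span = t_max - t_min = 2.75 - 0.9 = 1.850
L(1,3) = 203, L_eff = 203/255 = 0.796078
t(1,3) = 2.75 - 1.850·0.796078 = 1.277
Σt over all 6·3 pixels = 90631/2550 ≈ 35.5415686
V = pitch²·Σt = 1.52²·90631/2550 = 82.115

t(1,3)=1.277 V=82.115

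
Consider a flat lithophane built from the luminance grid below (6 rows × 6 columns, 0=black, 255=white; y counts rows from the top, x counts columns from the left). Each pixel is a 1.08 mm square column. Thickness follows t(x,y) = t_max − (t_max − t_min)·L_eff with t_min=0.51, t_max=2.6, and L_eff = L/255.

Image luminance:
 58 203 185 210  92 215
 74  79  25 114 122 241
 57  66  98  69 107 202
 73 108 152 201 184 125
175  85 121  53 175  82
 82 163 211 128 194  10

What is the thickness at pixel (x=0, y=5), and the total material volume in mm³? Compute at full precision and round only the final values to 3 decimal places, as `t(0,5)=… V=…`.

span = t_max - t_min = 2.6 - 0.51 = 2.090
L(0,5) = 82, L_eff = 82/255 = 0.321569
t(0,5) = 2.6 - 2.090·0.321569 = 1.928
Σt over all 6·6 pixels = 56.398
V = pitch²·Σt = 1.08²·56.398 = 65.783

t(0,5)=1.928 V=65.783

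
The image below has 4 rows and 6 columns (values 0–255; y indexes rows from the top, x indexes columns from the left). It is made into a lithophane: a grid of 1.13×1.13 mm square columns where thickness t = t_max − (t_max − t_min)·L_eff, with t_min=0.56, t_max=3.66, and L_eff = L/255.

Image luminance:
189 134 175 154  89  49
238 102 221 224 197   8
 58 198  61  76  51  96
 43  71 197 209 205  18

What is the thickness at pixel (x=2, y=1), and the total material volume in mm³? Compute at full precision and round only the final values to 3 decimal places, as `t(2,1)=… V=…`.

t(2,1)=0.973 V=64.616

span = t_max - t_min = 3.66 - 0.56 = 3.100
L(2,1) = 221, L_eff = 221/255 = 0.866667
t(2,1) = 3.66 - 3.100·0.866667 = 0.973
Σt over all 4·6 pixels = 43013/850 ≈ 50.6035294
V = pitch²·Σt = 1.13²·43013/850 = 64.616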